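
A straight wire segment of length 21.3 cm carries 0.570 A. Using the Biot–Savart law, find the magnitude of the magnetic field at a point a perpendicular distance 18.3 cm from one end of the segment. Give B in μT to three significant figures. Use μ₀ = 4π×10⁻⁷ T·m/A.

B ≈ 0.236 μT

For a finite straight segment, B = (μ₀I/4πd)(sinθ₁ + sinθ₂), where θ₁, θ₂ are the angles from the perpendicular to each end.
The perpendicular foot is at one end, so the two end-offsets along the wire are 0 and L = 0.213 m.
sinθ₁ = 0/√(0²+0.183²) = 0.0000; sinθ₂ = 0.213/√(0.213²+0.183²) = 0.7585.
B = (4π×10⁻⁷ × 0.570) / (4π × 0.183) × (0.0000 + 0.7585) = 2.36×10⁻⁷ T.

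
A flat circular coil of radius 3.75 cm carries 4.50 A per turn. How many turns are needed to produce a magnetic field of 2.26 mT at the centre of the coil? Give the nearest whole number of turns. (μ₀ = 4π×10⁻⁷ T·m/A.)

For an N-turn coil, B = Nμ₀I/(2R). A single turn gives B₁ = 7.54×10⁻⁵ T with R = 0.0375 m.
N = B/B₁ = 2.26×10⁻³ / 7.54×10⁻⁵ = 29.97.

N = 30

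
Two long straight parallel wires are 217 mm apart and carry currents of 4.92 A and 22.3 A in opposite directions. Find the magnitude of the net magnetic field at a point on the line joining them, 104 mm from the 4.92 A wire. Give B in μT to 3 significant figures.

B ≈ 48.9 μT

Each long wire gives B = μ₀I/(2πd). Distances are d₁ = 0.104 m and d₂ = 0.113 m.
B₁ = 9.46×10⁻⁶ T, B₂ = 3.95×10⁻⁵ T.
Between antiparallel currents both contributions point the same way, so they add. B = B₁ + B₂ = 9.46×10⁻⁶ + 3.95×10⁻⁵ = 4.89×10⁻⁵ T.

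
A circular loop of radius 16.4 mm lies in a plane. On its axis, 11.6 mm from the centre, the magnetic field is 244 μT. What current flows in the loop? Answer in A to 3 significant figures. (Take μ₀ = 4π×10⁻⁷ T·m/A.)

I ≈ 11.7 A

On the axis of a loop, B = μ₀IR²/[2(R²+z²)^(3/2)], so I = 2B(R²+z²)^(3/2)/(μ₀R²).
R² + z² = 0.000269 + 0.0001346 = 0.0004035 m²; raised to 3/2 gives 8.11×10⁻⁶ m³.
I = 2 × 2.44×10⁻⁴ × 8.11×10⁻⁶ / (1.26×10⁻⁶ × 0.000269) = 11.7 A.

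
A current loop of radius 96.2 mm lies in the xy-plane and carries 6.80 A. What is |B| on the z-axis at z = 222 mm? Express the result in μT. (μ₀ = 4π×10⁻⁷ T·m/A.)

B ≈ 2.79 μT

On the axis of a circular loop, B = μ₀IR² / [2(R²+z²)^(3/2)].
R² + z² = (0.0962)² + (0.222)² = 0.05854 m², and (R²+z²)^(3/2) = 1.42×10⁻² m³.
B = (4π×10⁻⁷ × 6.80 × 0.009254) / (2 × 1.42×10⁻²) = 2.79×10⁻⁶ T.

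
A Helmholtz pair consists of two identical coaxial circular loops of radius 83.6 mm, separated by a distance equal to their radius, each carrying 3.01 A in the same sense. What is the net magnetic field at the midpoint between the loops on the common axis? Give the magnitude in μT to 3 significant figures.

Each loop contributes B = μ₀IR²/[2(R²+z²)^(3/2)] on the axis, with z measured from that loop.
Loop 1 (z = 0.0418 m): B₁ = 1.62×10⁻⁵ T. Loop 2 (z = 0.0418 m): B₂ = 1.62×10⁻⁵ T.
The fields add: B = B₁ + B₂ = 3.24×10⁻⁵ T.

B ≈ 32.4 μT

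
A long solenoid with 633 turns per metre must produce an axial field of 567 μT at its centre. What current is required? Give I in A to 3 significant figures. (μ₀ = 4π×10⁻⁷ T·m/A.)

Inside a long solenoid B = μ₀nI with n = 633 m⁻¹, so I = B/(μ₀n).
I = 5.67×10⁻⁴ / (4π×10⁻⁷ × 633) = 0.713 A.

I ≈ 0.713 A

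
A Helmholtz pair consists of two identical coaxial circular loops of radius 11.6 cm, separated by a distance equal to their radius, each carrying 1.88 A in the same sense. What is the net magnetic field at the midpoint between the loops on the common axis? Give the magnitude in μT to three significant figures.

B ≈ 14.6 μT

Each loop contributes B = μ₀IR²/[2(R²+z²)^(3/2)] on the axis, with z measured from that loop.
Loop 1 (z = 0.058 m): B₁ = 7.29×10⁻⁶ T. Loop 2 (z = 0.058 m): B₂ = 7.29×10⁻⁶ T.
The fields add: B = B₁ + B₂ = 1.46×10⁻⁵ T.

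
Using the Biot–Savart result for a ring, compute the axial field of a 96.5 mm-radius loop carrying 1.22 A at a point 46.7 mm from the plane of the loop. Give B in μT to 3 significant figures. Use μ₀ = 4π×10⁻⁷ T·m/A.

B ≈ 5.79 μT

On the axis of a circular loop, B = μ₀IR² / [2(R²+z²)^(3/2)].
R² + z² = (0.0965)² + (0.0467)² = 0.01149 m², and (R²+z²)^(3/2) = 1.23×10⁻³ m³.
B = (4π×10⁻⁷ × 1.22 × 0.009312) / (2 × 1.23×10⁻³) = 5.79×10⁻⁶ T.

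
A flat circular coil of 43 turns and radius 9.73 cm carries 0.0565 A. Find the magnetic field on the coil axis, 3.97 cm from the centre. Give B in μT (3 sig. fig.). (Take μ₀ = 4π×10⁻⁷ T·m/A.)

For an N-turn flat coil, B = Nμ₀IR²/[2(R²+z²)^(3/2)] with R = 0.0973 m, z = 0.0397 m.
B = 43 × 2.90×10⁻⁷ T = 1.25×10⁻⁵ T.

B ≈ 12.5 μT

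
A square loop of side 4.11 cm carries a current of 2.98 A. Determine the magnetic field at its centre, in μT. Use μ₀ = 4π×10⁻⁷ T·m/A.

B ≈ 82.0 μT

Each side is a finite straight segment at perpendicular distance d = a/(2 tan(π/4)) = 0.02055 m from the centre, with end-angles ±π/4.
One side contributes B₁ = (μ₀I/4πd)·2 sin(π/4) = 2.05×10⁻⁵ T.
All 4 sides add in the same direction: B = 4 × 2.05×10⁻⁵ = 8.20×10⁻⁵ T.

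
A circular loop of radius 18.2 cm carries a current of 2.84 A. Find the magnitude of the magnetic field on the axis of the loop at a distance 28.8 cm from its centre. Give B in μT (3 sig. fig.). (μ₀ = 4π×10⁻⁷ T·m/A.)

B ≈ 1.49 μT

On the axis of a circular loop, B = μ₀IR² / [2(R²+z²)^(3/2)].
R² + z² = (0.182)² + (0.288)² = 0.1161 m², and (R²+z²)^(3/2) = 3.95×10⁻² m³.
B = (4π×10⁻⁷ × 2.84 × 0.03312) / (2 × 3.95×10⁻²) = 1.49×10⁻⁶ T.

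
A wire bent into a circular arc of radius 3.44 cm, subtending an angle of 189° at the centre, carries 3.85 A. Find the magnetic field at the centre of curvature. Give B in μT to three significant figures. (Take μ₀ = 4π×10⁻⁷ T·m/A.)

B ≈ 36.9 μT

The Biot–Savart field of a circular arc at its centre is B = μ₀Iφ/(4πR), with φ = 3.299 rad.
B = (4π×10⁻⁷ × 3.85 × 3.299) / (4π × 0.0344) = 3.69×10⁻⁵ T.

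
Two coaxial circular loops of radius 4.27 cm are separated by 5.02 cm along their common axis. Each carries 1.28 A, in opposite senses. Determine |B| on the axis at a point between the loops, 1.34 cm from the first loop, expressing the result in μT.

Each loop contributes B = μ₀IR²/[2(R²+z²)^(3/2)] on the axis, with z measured from that loop.
Loop 1 (z = 0.0134 m): B₁ = 1.64×10⁻⁵ T. Loop 2 (z = 0.0368 m): B₂ = 8.19×10⁻⁶ T.
The fields oppose: B = |B₁ − B₂| = 8.17×10⁻⁶ T.

B ≈ 8.17 μT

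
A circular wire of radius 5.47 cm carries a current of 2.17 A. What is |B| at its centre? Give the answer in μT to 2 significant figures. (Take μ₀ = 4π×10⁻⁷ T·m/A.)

B ≈ 25 μT

At the centre of a circular loop the Biot–Savart law gives B = μ₀I/(2R).
B = (4π×10⁻⁷ × 2.17) / (2 × 0.0547) = 2.49×10⁻⁵ T.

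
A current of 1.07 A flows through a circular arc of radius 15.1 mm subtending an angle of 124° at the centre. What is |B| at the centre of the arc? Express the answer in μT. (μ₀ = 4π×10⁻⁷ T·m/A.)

The Biot–Savart field of a circular arc at its centre is B = μ₀Iφ/(4πR), with φ = 2.164 rad.
B = (4π×10⁻⁷ × 1.07 × 2.164) / (4π × 0.0151) = 1.53×10⁻⁵ T.

B ≈ 15.3 μT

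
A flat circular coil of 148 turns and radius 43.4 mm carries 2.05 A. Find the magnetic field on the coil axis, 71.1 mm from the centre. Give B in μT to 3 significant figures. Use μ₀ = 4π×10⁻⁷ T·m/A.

B ≈ 621 μT

For an N-turn flat coil, B = Nμ₀IR²/[2(R²+z²)^(3/2)] with R = 0.0434 m, z = 0.0711 m.
B = 148 × 4.20×10⁻⁶ T = 6.21×10⁻⁴ T.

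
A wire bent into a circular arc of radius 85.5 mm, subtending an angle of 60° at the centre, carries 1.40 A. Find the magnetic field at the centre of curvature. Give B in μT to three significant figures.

The Biot–Savart field of a circular arc at its centre is B = μ₀Iφ/(4πR), with φ = 1.047 rad.
B = (4π×10⁻⁷ × 1.40 × 1.047) / (4π × 0.0855) = 1.71×10⁻⁶ T.

B ≈ 1.71 μT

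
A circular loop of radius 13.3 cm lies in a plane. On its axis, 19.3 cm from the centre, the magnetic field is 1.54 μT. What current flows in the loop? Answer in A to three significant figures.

I ≈ 1.78 A

On the axis of a loop, B = μ₀IR²/[2(R²+z²)^(3/2)], so I = 2B(R²+z²)^(3/2)/(μ₀R²).
R² + z² = 0.01769 + 0.03725 = 0.05494 m²; raised to 3/2 gives 1.29×10⁻² m³.
I = 2 × 1.54×10⁻⁶ × 1.29×10⁻² / (1.26×10⁻⁶ × 0.01769) = 1.78 A.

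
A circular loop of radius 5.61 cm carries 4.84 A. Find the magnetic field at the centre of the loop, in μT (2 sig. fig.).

B ≈ 54 μT

At the centre of a circular loop the Biot–Savart law gives B = μ₀I/(2R).
B = (4π×10⁻⁷ × 4.84) / (2 × 0.0561) = 5.42×10⁻⁵ T.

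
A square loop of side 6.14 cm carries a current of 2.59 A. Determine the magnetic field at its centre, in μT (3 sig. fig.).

B ≈ 47.7 μT

Each side is a finite straight segment at perpendicular distance d = a/(2 tan(π/4)) = 0.0307 m from the centre, with end-angles ±π/4.
One side contributes B₁ = (μ₀I/4πd)·2 sin(π/4) = 1.19×10⁻⁵ T.
All 4 sides add in the same direction: B = 4 × 1.19×10⁻⁵ = 4.77×10⁻⁵ T.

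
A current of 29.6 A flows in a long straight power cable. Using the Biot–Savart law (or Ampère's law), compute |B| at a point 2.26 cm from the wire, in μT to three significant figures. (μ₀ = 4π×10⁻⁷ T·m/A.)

B ≈ 262 μT

For an infinitely long straight wire, B = μ₀I/(2πd).
B = (4π×10⁻⁷ × 29.6) / (2π × 0.0226) = 2.62×10⁻⁴ T.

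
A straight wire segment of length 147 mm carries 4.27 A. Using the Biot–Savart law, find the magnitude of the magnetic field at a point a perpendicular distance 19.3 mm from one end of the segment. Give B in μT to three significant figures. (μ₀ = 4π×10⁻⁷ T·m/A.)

For a finite straight segment, B = (μ₀I/4πd)(sinθ₁ + sinθ₂), where θ₁, θ₂ are the angles from the perpendicular to each end.
The perpendicular foot is at one end, so the two end-offsets along the wire are 0 and L = 0.147 m.
sinθ₁ = 0/√(0²+0.0193²) = 0.0000; sinθ₂ = 0.147/√(0.147²+0.0193²) = 0.9915.
B = (4π×10⁻⁷ × 4.27) / (4π × 0.0193) × (0.0000 + 0.9915) = 2.19×10⁻⁵ T.

B ≈ 21.9 μT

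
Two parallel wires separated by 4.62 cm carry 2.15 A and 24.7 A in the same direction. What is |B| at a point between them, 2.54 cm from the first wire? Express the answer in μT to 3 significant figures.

B ≈ 221 μT

Each long wire gives B = μ₀I/(2πd). Distances are d₁ = 0.0254 m and d₂ = 0.0208 m.
B₁ = 1.69×10⁻⁵ T, B₂ = 2.37×10⁻⁴ T.
Between parallel currents the two contributions point in opposite directions, so they subtract. B = |B₁ − B₂| = |1.69×10⁻⁵ − 2.37×10⁻⁴| = 2.21×10⁻⁴ T.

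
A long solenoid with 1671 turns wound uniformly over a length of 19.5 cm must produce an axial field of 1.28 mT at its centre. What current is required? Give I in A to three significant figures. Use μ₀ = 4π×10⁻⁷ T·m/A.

Inside a long solenoid B = μ₀nI with n = 8569 m⁻¹, so I = B/(μ₀n).
I = 1.28×10⁻³ / (4π×10⁻⁷ × 8569) = 0.119 A.

I ≈ 0.119 A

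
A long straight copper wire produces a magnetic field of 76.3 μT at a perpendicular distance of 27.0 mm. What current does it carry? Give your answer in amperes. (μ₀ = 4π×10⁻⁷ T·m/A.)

I ≈ 10.3 A

For a long straight wire B = μ₀I/(2πd), so I = 2πdB/μ₀.
I = 2π × 0.027 × 7.63×10⁻⁵ / (4π×10⁻⁷) = 10.3 A.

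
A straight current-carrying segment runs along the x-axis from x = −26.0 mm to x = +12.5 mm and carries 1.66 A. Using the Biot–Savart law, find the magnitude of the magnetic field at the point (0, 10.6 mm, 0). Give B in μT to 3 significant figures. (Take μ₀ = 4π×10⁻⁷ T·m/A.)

B ≈ 26.4 μT

For a finite straight segment, B = (μ₀I/4πd)(sinθ₁ + sinθ₂), where θ₁, θ₂ are the angles from the perpendicular to each end.
The perpendicular distance is d = 0.0106 m; the end-offsets along the wire are a = 0.026 m and b = 0.0125 m.
sinθ₁ = 0.026/√(0.026²+0.0106²) = 0.9260; sinθ₂ = 0.0125/√(0.0125²+0.0106²) = 0.7627.
B = (4π×10⁻⁷ × 1.66) / (4π × 0.0106) × (0.9260 + 0.7627) = 2.64×10⁻⁵ T.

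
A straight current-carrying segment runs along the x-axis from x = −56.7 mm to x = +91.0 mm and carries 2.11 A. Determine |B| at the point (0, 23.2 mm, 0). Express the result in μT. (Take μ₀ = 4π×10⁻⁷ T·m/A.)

B ≈ 17.2 μT

For a finite straight segment, B = (μ₀I/4πd)(sinθ₁ + sinθ₂), where θ₁, θ₂ are the angles from the perpendicular to each end.
The perpendicular distance is d = 0.0232 m; the end-offsets along the wire are a = 0.0567 m and b = 0.091 m.
sinθ₁ = 0.0567/√(0.0567²+0.0232²) = 0.9255; sinθ₂ = 0.091/√(0.091²+0.0232²) = 0.9690.
B = (4π×10⁻⁷ × 2.11) / (4π × 0.0232) × (0.9255 + 0.9690) = 1.72×10⁻⁵ T.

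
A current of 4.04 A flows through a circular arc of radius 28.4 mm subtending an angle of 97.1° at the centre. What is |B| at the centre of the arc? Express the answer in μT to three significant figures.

B ≈ 24.1 μT

The Biot–Savart field of a circular arc at its centre is B = μ₀Iφ/(4πR), with φ = 1.695 rad.
B = (4π×10⁻⁷ × 4.04 × 1.695) / (4π × 0.0284) = 2.41×10⁻⁵ T.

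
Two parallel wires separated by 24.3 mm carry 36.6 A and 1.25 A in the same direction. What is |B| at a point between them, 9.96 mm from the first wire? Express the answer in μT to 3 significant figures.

B ≈ 718 μT

Each long wire gives B = μ₀I/(2πd). Distances are d₁ = 0.00996 m and d₂ = 0.01434 m.
B₁ = 7.35×10⁻⁴ T, B₂ = 1.74×10⁻⁵ T.
Between parallel currents the two contributions point in opposite directions, so they subtract. B = |B₁ − B₂| = |7.35×10⁻⁴ − 1.74×10⁻⁵| = 7.18×10⁻⁴ T.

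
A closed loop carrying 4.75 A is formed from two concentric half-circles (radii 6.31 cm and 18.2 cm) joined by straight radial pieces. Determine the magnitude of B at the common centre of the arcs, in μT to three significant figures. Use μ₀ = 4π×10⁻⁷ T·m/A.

The radial connectors point toward the centre, so dl × r̂ = 0 and they contribute nothing.
Each semicircle gives μ₀I/(4R): inner arc 2.36×10⁻⁵ T, outer arc 8.20×10⁻⁶ T.
The two arcs carry current in opposite angular senses, so their fields oppose: B = |2.36×10⁻⁵ − 8.20×10⁻⁶| = 1.54×10⁻⁵ T.

B ≈ 15.4 μT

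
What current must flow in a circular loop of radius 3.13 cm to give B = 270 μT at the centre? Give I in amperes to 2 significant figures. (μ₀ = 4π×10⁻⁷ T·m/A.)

At the centre of a circular loop B = μ₀I/(2R), so I = 2RB/μ₀.
With R = 0.0313 m, I = 2 × 0.0313 × 2.70×10⁻⁴ / (4π×10⁻⁷) = 13.5 A.

I ≈ 13 A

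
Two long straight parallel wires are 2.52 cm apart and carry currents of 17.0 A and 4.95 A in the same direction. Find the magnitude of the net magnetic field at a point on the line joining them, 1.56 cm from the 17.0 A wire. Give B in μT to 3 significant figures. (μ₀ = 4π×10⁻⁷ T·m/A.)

Each long wire gives B = μ₀I/(2πd). Distances are d₁ = 0.0156 m and d₂ = 0.0096 m.
B₁ = 2.18×10⁻⁴ T, B₂ = 1.03×10⁻⁴ T.
Between parallel currents the two contributions point in opposite directions, so they subtract. B = |B₁ − B₂| = |2.18×10⁻⁴ − 1.03×10⁻⁴| = 1.15×10⁻⁴ T.

B ≈ 115 μT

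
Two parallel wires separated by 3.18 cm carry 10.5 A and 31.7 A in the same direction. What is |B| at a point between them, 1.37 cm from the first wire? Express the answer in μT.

Each long wire gives B = μ₀I/(2πd). Distances are d₁ = 0.0137 m and d₂ = 0.0181 m.
B₁ = 1.53×10⁻⁴ T, B₂ = 3.50×10⁻⁴ T.
Between parallel currents the two contributions point in opposite directions, so they subtract. B = |B₁ − B₂| = |1.53×10⁻⁴ − 3.50×10⁻⁴| = 1.97×10⁻⁴ T.

B ≈ 197 μT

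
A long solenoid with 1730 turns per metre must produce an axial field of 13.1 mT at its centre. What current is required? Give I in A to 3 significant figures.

Inside a long solenoid B = μ₀nI with n = 1730 m⁻¹, so I = B/(μ₀n).
I = 1.31×10⁻² / (4π×10⁻⁷ × 1730) = 6.03 A.

I ≈ 6.03 A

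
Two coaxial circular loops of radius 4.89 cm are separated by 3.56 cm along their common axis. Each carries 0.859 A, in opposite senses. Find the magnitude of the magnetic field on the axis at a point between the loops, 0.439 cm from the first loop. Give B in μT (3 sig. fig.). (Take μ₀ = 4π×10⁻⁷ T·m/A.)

B ≈ 4.29 μT

Each loop contributes B = μ₀IR²/[2(R²+z²)^(3/2)] on the axis, with z measured from that loop.
Loop 1 (z = 0.00439 m): B₁ = 1.09×10⁻⁵ T. Loop 2 (z = 0.03121 m): B₂ = 6.61×10⁻⁶ T.
The fields oppose: B = |B₁ − B₂| = 4.29×10⁻⁶ T.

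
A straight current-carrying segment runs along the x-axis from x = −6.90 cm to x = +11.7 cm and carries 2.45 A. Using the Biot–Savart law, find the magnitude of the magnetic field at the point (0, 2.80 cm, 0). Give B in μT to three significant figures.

B ≈ 16.6 μT

For a finite straight segment, B = (μ₀I/4πd)(sinθ₁ + sinθ₂), where θ₁, θ₂ are the angles from the perpendicular to each end.
The perpendicular distance is d = 0.028 m; the end-offsets along the wire are a = 0.069 m and b = 0.117 m.
sinθ₁ = 0.069/√(0.069²+0.028²) = 0.9266; sinθ₂ = 0.117/√(0.117²+0.028²) = 0.9725.
B = (4π×10⁻⁷ × 2.45) / (4π × 0.028) × (0.9266 + 0.9725) = 1.66×10⁻⁵ T.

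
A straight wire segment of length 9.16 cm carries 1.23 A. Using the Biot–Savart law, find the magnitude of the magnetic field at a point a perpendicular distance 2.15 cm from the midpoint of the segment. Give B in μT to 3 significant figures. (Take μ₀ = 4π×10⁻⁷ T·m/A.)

For a finite straight segment, B = (μ₀I/4πd)(sinθ₁ + sinθ₂), where θ₁, θ₂ are the angles from the perpendicular to each end.
The perpendicular from the point meets the wire at its midpoint, so each end is L/2 = 0.0458 m away along the wire.
sinθ₁ = 0.0458/√(0.0458²+0.0215²) = 0.9052; sinθ₂ = 0.0458/√(0.0458²+0.0215²) = 0.9052.
B = (4π×10⁻⁷ × 1.23) / (4π × 0.0215) × (0.9052 + 0.9052) = 1.04×10⁻⁵ T.

B ≈ 10.4 μT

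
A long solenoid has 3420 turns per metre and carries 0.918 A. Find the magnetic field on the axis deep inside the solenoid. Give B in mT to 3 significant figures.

Inside a long solenoid, B = μ₀nI with n = 3420 turns/m.
B = 4π×10⁻⁷ × 3420 × 0.918 = 3.95×10⁻³ T.

B ≈ 3.95 mT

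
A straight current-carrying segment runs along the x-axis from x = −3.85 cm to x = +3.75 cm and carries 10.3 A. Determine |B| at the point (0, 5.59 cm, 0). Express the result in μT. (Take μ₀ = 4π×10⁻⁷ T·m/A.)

For a finite straight segment, B = (μ₀I/4πd)(sinθ₁ + sinθ₂), where θ₁, θ₂ are the angles from the perpendicular to each end.
The perpendicular distance is d = 0.0559 m; the end-offsets along the wire are a = 0.0385 m and b = 0.0375 m.
sinθ₁ = 0.0385/√(0.0385²+0.0559²) = 0.5672; sinθ₂ = 0.0375/√(0.0375²+0.0559²) = 0.5571.
B = (4π×10⁻⁷ × 10.3) / (4π × 0.0559) × (0.5672 + 0.5571) = 2.07×10⁻⁵ T.

B ≈ 20.7 μT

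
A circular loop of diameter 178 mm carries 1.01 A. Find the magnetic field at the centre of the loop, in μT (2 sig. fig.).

B ≈ 7.1 μT

At the centre of a circular loop the Biot–Savart law gives B = μ₀I/(2R) (so R = 0.089 m).
B = (4π×10⁻⁷ × 1.01) / (2 × 0.089) = 7.13×10⁻⁶ T.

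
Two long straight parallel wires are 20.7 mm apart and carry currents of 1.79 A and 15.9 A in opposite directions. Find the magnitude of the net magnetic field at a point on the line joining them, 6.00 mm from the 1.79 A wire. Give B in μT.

Each long wire gives B = μ₀I/(2πd). Distances are d₁ = 0.006 m and d₂ = 0.0147 m.
B₁ = 5.97×10⁻⁵ T, B₂ = 2.16×10⁻⁴ T.
Between antiparallel currents both contributions point the same way, so they add. B = B₁ + B₂ = 5.97×10⁻⁵ + 2.16×10⁻⁴ = 2.76×10⁻⁴ T.

B ≈ 276 μT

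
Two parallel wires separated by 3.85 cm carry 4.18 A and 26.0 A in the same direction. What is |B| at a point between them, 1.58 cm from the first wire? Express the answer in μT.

Each long wire gives B = μ₀I/(2πd). Distances are d₁ = 0.0158 m and d₂ = 0.0227 m.
B₁ = 5.29×10⁻⁵ T, B₂ = 2.29×10⁻⁴ T.
Between parallel currents the two contributions point in opposite directions, so they subtract. B = |B₁ − B₂| = |5.29×10⁻⁵ − 2.29×10⁻⁴| = 1.76×10⁻⁴ T.

B ≈ 176 μT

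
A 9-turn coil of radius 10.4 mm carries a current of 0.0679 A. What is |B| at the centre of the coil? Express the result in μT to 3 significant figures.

For an N-turn flat coil, B = Nμ₀I/(2R) with R = 0.0104 m.
B = 9 × 4.10×10⁻⁶ T = 3.69×10⁻⁵ T.

B ≈ 36.9 μT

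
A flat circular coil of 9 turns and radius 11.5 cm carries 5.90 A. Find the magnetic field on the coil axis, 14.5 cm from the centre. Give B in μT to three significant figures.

For an N-turn flat coil, B = Nμ₀IR²/[2(R²+z²)^(3/2)] with R = 0.115 m, z = 0.145 m.
B = 9 × 7.73×10⁻⁶ T = 6.96×10⁻⁵ T.

B ≈ 69.6 μT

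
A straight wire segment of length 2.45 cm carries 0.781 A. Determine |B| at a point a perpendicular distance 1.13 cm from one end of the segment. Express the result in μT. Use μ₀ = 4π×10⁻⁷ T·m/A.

B ≈ 6.28 μT

For a finite straight segment, B = (μ₀I/4πd)(sinθ₁ + sinθ₂), where θ₁, θ₂ are the angles from the perpendicular to each end.
The perpendicular foot is at one end, so the two end-offsets along the wire are 0 and L = 0.0245 m.
sinθ₁ = 0/√(0²+0.0113²) = 0.0000; sinθ₂ = 0.0245/√(0.0245²+0.0113²) = 0.9081.
B = (4π×10⁻⁷ × 0.781) / (4π × 0.0113) × (0.0000 + 0.9081) = 6.28×10⁻⁶ T.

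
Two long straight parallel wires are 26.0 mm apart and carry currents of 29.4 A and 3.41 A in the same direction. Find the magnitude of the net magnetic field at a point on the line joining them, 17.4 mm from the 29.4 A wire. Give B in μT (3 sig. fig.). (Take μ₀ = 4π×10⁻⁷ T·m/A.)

Each long wire gives B = μ₀I/(2πd). Distances are d₁ = 0.0174 m and d₂ = 0.0086 m.
B₁ = 3.38×10⁻⁴ T, B₂ = 7.93×10⁻⁵ T.
Between parallel currents the two contributions point in opposite directions, so they subtract. B = |B₁ − B₂| = |3.38×10⁻⁴ − 7.93×10⁻⁵| = 2.59×10⁻⁴ T.

B ≈ 259 μT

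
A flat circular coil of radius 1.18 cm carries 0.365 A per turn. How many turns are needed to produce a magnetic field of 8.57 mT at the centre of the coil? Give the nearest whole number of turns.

For an N-turn coil, B = Nμ₀I/(2R). A single turn gives B₁ = 1.94×10⁻⁵ T with R = 0.0118 m.
N = B/B₁ = 8.57×10⁻³ / 1.94×10⁻⁵ = 440.95.

N = 441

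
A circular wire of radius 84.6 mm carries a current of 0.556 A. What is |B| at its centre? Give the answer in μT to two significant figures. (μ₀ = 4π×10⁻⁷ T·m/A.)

B ≈ 4.1 μT

At the centre of a circular loop the Biot–Savart law gives B = μ₀I/(2R).
B = (4π×10⁻⁷ × 0.556) / (2 × 0.0846) = 4.13×10⁻⁶ T.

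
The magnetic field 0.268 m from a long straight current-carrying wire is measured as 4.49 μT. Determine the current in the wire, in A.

For a long straight wire B = μ₀I/(2πd), so I = 2πdB/μ₀.
I = 2π × 0.268 × 4.49×10⁻⁶ / (4π×10⁻⁷) = 6.02 A.

I ≈ 6.02 A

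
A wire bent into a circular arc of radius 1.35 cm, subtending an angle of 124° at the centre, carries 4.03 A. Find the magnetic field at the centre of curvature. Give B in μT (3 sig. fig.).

B ≈ 64.6 μT

The Biot–Savart field of a circular arc at its centre is B = μ₀Iφ/(4πR), with φ = 2.164 rad.
B = (4π×10⁻⁷ × 4.03 × 2.164) / (4π × 0.0135) = 6.46×10⁻⁵ T.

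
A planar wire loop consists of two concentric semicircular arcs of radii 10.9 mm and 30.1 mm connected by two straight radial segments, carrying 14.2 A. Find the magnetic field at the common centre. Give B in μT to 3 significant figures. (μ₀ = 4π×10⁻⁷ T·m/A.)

B ≈ 261 μT

The radial connectors point toward the centre, so dl × r̂ = 0 and they contribute nothing.
Each semicircle gives μ₀I/(4R): inner arc 4.09×10⁻⁴ T, outer arc 1.48×10⁻⁴ T.
The two arcs carry current in opposite angular senses, so their fields oppose: B = |4.09×10⁻⁴ − 1.48×10⁻⁴| = 2.61×10⁻⁴ T.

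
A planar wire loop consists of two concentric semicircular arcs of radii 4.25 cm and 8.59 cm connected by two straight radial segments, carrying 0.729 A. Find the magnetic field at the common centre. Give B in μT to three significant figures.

B ≈ 2.72 μT

The radial connectors point toward the centre, so dl × r̂ = 0 and they contribute nothing.
Each semicircle gives μ₀I/(4R): inner arc 5.39×10⁻⁶ T, outer arc 2.67×10⁻⁶ T.
The two arcs carry current in opposite angular senses, so their fields oppose: B = |5.39×10⁻⁶ − 2.67×10⁻⁶| = 2.72×10⁻⁶ T.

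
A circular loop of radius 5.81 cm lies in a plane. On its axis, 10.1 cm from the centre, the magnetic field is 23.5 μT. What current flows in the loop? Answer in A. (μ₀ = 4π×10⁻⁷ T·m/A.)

On the axis of a loop, B = μ₀IR²/[2(R²+z²)^(3/2)], so I = 2B(R²+z²)^(3/2)/(μ₀R²).
R² + z² = 0.003376 + 0.0102 = 0.01358 m²; raised to 3/2 gives 1.58×10⁻³ m³.
I = 2 × 2.35×10⁻⁵ × 1.58×10⁻³ / (1.26×10⁻⁶ × 0.003376) = 17.5 A.

I ≈ 17.5 A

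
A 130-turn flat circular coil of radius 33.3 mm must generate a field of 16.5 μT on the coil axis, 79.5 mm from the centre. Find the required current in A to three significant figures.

For an N-turn coil, B = Nμ₀IR²/[2(R²+z²)^(3/2)] with R = 0.0333 m, z = 0.0795 m, so I = 2B(R²+z²)^(3/2)/(Nμ₀R²) = 2 × 1.65×10⁻⁵ × 6.40×10⁻⁴ / (130 × 4π×10⁻⁷ × 0.001109) = 0.117 A.

I ≈ 0.117 A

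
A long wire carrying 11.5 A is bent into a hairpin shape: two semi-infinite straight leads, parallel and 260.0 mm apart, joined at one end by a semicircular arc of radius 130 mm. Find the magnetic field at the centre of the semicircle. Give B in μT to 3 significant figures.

B ≈ 45.5 μT

The semicircular arc contributes B_arc = μ₀I·π/(4πR) = μ₀I/(4R) = 2.78×10⁻⁵ T.
Each semi-infinite lead is at perpendicular distance R = 0.13 m from the centre, with the perpendicular foot at its near end, so it contributes μ₀I/(4πR); both point the same way, together 1.77×10⁻⁵ T.
Arc and leads all point the same direction: B = 2.78×10⁻⁵ + 1.77×10⁻⁵ = 4.55×10⁻⁵ T.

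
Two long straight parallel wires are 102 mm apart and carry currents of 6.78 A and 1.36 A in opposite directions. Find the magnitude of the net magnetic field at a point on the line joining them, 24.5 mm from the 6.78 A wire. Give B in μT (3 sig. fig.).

B ≈ 58.9 μT

Each long wire gives B = μ₀I/(2πd). Distances are d₁ = 0.0245 m and d₂ = 0.0775 m.
B₁ = 5.53×10⁻⁵ T, B₂ = 3.51×10⁻⁶ T.
Between antiparallel currents both contributions point the same way, so they add. B = B₁ + B₂ = 5.53×10⁻⁵ + 3.51×10⁻⁶ = 5.89×10⁻⁵ T.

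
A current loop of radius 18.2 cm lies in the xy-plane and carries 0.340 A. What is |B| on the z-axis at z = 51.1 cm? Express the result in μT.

On the axis of a circular loop, B = μ₀IR² / [2(R²+z²)^(3/2)].
R² + z² = (0.182)² + (0.511)² = 0.2942 m², and (R²+z²)^(3/2) = 0.160 m³.
B = (4π×10⁻⁷ × 0.340 × 0.03312) / (2 × 0.160) = 4.43×10⁻⁸ T.

B ≈ 0.0443 μT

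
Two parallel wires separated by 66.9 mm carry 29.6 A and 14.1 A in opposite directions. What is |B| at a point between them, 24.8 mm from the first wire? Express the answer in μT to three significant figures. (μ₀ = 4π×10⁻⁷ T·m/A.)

Each long wire gives B = μ₀I/(2πd). Distances are d₁ = 0.0248 m and d₂ = 0.0421 m.
B₁ = 2.39×10⁻⁴ T, B₂ = 6.70×10⁻⁵ T.
Between antiparallel currents both contributions point the same way, so they add. B = B₁ + B₂ = 2.39×10⁻⁴ + 6.70×10⁻⁵ = 3.06×10⁻⁴ T.

B ≈ 306 μT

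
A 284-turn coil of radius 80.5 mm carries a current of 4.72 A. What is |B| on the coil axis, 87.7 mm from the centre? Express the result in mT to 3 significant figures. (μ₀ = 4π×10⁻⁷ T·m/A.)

B ≈ 3.24 mT

For an N-turn flat coil, B = Nμ₀IR²/[2(R²+z²)^(3/2)] with R = 0.0805 m, z = 0.0877 m.
B = 284 × 1.14×10⁻⁵ T = 3.24×10⁻³ T.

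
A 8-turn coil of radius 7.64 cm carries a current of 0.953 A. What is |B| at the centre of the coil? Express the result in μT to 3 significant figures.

B ≈ 62.7 μT

For an N-turn flat coil, B = Nμ₀I/(2R) with R = 0.0764 m.
B = 8 × 7.84×10⁻⁶ T = 6.27×10⁻⁵ T.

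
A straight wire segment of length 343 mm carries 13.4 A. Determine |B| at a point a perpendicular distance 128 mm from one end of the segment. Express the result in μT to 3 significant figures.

For a finite straight segment, B = (μ₀I/4πd)(sinθ₁ + sinθ₂), where θ₁, θ₂ are the angles from the perpendicular to each end.
The perpendicular foot is at one end, so the two end-offsets along the wire are 0 and L = 0.343 m.
sinθ₁ = 0/√(0²+0.128²) = 0.0000; sinθ₂ = 0.343/√(0.343²+0.128²) = 0.9369.
B = (4π×10⁻⁷ × 13.4) / (4π × 0.128) × (0.0000 + 0.9369) = 9.81×10⁻⁶ T.

B ≈ 9.81 μT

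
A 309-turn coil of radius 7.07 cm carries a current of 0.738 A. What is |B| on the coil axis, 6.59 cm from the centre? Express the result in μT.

B ≈ 793 μT

For an N-turn flat coil, B = Nμ₀IR²/[2(R²+z²)^(3/2)] with R = 0.0707 m, z = 0.0659 m.
B = 309 × 2.57×10⁻⁶ T = 7.93×10⁻⁴ T.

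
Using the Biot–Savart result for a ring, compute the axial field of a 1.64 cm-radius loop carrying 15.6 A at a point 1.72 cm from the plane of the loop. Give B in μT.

On the axis of a circular loop, B = μ₀IR² / [2(R²+z²)^(3/2)].
R² + z² = (0.0164)² + (0.0172)² = 0.0005648 m², and (R²+z²)^(3/2) = 1.34×10⁻⁵ m³.
B = (4π×10⁻⁷ × 15.6 × 0.000269) / (2 × 1.34×10⁻⁵) = 1.96×10⁻⁴ T.

B ≈ 196 μT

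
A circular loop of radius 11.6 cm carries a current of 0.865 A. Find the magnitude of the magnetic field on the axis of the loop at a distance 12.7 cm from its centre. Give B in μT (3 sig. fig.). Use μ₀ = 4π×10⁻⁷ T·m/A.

B ≈ 1.44 μT

On the axis of a circular loop, B = μ₀IR² / [2(R²+z²)^(3/2)].
R² + z² = (0.116)² + (0.127)² = 0.02959 m², and (R²+z²)^(3/2) = 5.09×10⁻³ m³.
B = (4π×10⁻⁷ × 0.865 × 0.01346) / (2 × 5.09×10⁻³) = 1.44×10⁻⁶ T.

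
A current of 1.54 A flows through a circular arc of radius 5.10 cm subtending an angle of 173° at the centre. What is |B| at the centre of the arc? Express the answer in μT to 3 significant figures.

The Biot–Savart field of a circular arc at its centre is B = μ₀Iφ/(4πR), with φ = 3.019 rad.
B = (4π×10⁻⁷ × 1.54 × 3.019) / (4π × 0.051) = 9.12×10⁻⁶ T.

B ≈ 9.12 μT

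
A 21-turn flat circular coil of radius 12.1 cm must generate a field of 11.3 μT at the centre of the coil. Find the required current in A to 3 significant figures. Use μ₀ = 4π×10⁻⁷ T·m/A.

I ≈ 0.104 A

For an N-turn coil, B = Nμ₀I/(2R) with R = 0.121 m, so I = 2RB/(Nμ₀) = 2 × 0.121 × 1.13×10⁻⁵ / (21 × 4π×10⁻⁷) = 0.104 A.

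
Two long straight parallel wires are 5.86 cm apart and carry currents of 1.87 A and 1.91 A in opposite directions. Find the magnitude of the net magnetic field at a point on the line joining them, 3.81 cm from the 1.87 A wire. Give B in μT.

Each long wire gives B = μ₀I/(2πd). Distances are d₁ = 0.0381 m and d₂ = 0.0205 m.
B₁ = 9.82×10⁻⁶ T, B₂ = 1.86×10⁻⁵ T.
Between antiparallel currents both contributions point the same way, so they add. B = B₁ + B₂ = 9.82×10⁻⁶ + 1.86×10⁻⁵ = 2.85×10⁻⁵ T.

B ≈ 28.5 μT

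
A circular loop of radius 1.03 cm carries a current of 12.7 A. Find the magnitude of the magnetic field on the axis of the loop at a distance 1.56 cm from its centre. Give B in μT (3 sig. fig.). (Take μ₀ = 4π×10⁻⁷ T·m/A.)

On the axis of a circular loop, B = μ₀IR² / [2(R²+z²)^(3/2)].
R² + z² = (0.0103)² + (0.0156)² = 0.0003495 m², and (R²+z²)^(3/2) = 6.53×10⁻⁶ m³.
B = (4π×10⁻⁷ × 12.7 × 0.0001061) / (2 × 6.53×10⁻⁶) = 1.30×10⁻⁴ T.

B ≈ 130 μT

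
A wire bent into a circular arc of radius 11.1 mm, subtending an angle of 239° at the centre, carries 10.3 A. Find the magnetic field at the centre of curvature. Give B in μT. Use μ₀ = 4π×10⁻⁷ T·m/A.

The Biot–Savart field of a circular arc at its centre is B = μ₀Iφ/(4πR), with φ = 4.171 rad.
B = (4π×10⁻⁷ × 10.3 × 4.171) / (4π × 0.0111) = 3.87×10⁻⁴ T.

B ≈ 387 μT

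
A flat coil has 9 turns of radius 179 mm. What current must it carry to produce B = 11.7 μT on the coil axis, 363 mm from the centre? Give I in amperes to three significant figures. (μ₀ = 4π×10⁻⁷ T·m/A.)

I ≈ 4.28 A

For an N-turn coil, B = Nμ₀IR²/[2(R²+z²)^(3/2)] with R = 0.179 m, z = 0.363 m, so I = 2B(R²+z²)^(3/2)/(Nμ₀R²) = 2 × 1.17×10⁻⁵ × 6.63×10⁻² / (9 × 4π×10⁻⁷ × 0.03204) = 4.28 A.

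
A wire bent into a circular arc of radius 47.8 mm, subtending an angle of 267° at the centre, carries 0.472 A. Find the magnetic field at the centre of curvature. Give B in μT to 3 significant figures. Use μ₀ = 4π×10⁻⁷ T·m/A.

The Biot–Savart field of a circular arc at its centre is B = μ₀Iφ/(4πR), with φ = 4.66 rad.
B = (4π×10⁻⁷ × 0.472 × 4.66) / (4π × 0.0478) = 4.60×10⁻⁶ T.

B ≈ 4.60 μT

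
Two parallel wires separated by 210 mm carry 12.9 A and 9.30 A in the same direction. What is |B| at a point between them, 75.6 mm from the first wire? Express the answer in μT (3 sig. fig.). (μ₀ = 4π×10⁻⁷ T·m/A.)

Each long wire gives B = μ₀I/(2πd). Distances are d₁ = 0.0756 m and d₂ = 0.1344 m.
B₁ = 3.41×10⁻⁵ T, B₂ = 1.38×10⁻⁵ T.
Between parallel currents the two contributions point in opposite directions, so they subtract. B = |B₁ − B₂| = |3.41×10⁻⁵ − 1.38×10⁻⁵| = 2.03×10⁻⁵ T.

B ≈ 20.3 μT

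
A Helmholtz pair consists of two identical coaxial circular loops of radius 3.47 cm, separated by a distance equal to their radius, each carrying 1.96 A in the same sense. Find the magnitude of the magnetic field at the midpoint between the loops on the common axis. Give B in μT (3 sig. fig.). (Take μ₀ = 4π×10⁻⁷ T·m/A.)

B ≈ 50.8 μT

Each loop contributes B = μ₀IR²/[2(R²+z²)^(3/2)] on the axis, with z measured from that loop.
Loop 1 (z = 0.01735 m): B₁ = 2.54×10⁻⁵ T. Loop 2 (z = 0.01735 m): B₂ = 2.54×10⁻⁵ T.
The fields add: B = B₁ + B₂ = 5.08×10⁻⁵ T.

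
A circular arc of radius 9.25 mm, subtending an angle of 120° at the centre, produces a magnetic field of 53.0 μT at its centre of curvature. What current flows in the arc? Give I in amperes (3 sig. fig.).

For a circular arc, B = μ₀Iφ/(4πR) with φ in radians; here φ = 2.094 rad.
So I = 4πRB/(μ₀φ) = 4π × 0.00925 × 5.30×10⁻⁵ / (4π×10⁻⁷ × 2.094) = 2.34 A.

I ≈ 2.34 A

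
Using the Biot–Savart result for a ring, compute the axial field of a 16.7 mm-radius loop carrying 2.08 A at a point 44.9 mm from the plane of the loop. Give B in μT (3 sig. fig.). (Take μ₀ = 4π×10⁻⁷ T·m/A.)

On the axis of a circular loop, B = μ₀IR² / [2(R²+z²)^(3/2)].
R² + z² = (0.0167)² + (0.0449)² = 0.002295 m², and (R²+z²)^(3/2) = 1.10×10⁻⁴ m³.
B = (4π×10⁻⁷ × 2.08 × 0.0002789) / (2 × 1.10×10⁻⁴) = 3.32×10⁻⁶ T.

B ≈ 3.32 μT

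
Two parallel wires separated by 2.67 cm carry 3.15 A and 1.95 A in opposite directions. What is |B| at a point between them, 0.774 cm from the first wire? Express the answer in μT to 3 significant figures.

Each long wire gives B = μ₀I/(2πd). Distances are d₁ = 0.00774 m and d₂ = 0.01896 m.
B₁ = 8.14×10⁻⁵ T, B₂ = 2.06×10⁻⁵ T.
Between antiparallel currents both contributions point the same way, so they add. B = B₁ + B₂ = 8.14×10⁻⁵ + 2.06×10⁻⁵ = 1.02×10⁻⁴ T.

B ≈ 102 μT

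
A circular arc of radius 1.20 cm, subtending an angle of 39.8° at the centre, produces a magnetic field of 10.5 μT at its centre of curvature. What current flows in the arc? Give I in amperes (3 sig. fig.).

I ≈ 1.81 A

For a circular arc, B = μ₀Iφ/(4πR) with φ in radians; here φ = 0.6946 rad.
So I = 4πRB/(μ₀φ) = 4π × 0.012 × 1.05×10⁻⁵ / (4π×10⁻⁷ × 0.6946) = 1.81 A.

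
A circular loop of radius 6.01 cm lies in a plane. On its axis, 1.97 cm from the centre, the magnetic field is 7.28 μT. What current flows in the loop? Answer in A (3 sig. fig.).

On the axis of a loop, B = μ₀IR²/[2(R²+z²)^(3/2)], so I = 2B(R²+z²)^(3/2)/(μ₀R²).
R² + z² = 0.003612 + 0.0003881 = 0.004 m²; raised to 3/2 gives 2.53×10⁻⁴ m³.
I = 2 × 7.28×10⁻⁶ × 2.53×10⁻⁴ / (1.26×10⁻⁶ × 0.003612) = 0.812 A.

I ≈ 0.812 A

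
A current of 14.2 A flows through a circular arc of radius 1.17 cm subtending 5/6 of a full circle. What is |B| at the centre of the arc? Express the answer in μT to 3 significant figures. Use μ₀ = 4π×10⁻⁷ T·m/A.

B ≈ 635 μT

The Biot–Savart field of a circular arc at its centre is B = μ₀Iφ/(4πR), with φ = 5.236 rad.
B = (4π×10⁻⁷ × 14.2 × 5.236) / (4π × 0.0117) = 6.35×10⁻⁴ T.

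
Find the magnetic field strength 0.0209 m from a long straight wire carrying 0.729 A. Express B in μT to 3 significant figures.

For an infinitely long straight wire, B = μ₀I/(2πd).
B = (4π×10⁻⁷ × 0.729) / (2π × 0.0209) = 6.98×10⁻⁶ T.

B ≈ 6.98 μT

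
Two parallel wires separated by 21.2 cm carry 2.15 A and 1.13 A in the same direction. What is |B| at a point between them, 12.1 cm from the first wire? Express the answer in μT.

B ≈ 1.07 μT

Each long wire gives B = μ₀I/(2πd). Distances are d₁ = 0.121 m and d₂ = 0.091 m.
B₁ = 3.55×10⁻⁶ T, B₂ = 2.48×10⁻⁶ T.
Between parallel currents the two contributions point in opposite directions, so they subtract. B = |B₁ − B₂| = |3.55×10⁻⁶ − 2.48×10⁻⁶| = 1.07×10⁻⁶ T.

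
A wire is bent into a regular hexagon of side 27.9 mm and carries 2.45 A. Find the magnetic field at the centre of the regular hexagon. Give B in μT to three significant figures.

Each side is a finite straight segment at perpendicular distance d = a/(2 tan(π/6)) = 0.02416 m from the centre, with end-angles ±π/6.
One side contributes B₁ = (μ₀I/4πd)·2 sin(π/6) = 1.01×10⁻⁵ T.
All 6 sides add in the same direction: B = 6 × 1.01×10⁻⁵ = 6.08×10⁻⁵ T.

B ≈ 60.8 μT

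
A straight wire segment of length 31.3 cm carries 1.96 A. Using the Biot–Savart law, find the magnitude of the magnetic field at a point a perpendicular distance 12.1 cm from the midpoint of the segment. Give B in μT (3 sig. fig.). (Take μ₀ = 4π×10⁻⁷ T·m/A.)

For a finite straight segment, B = (μ₀I/4πd)(sinθ₁ + sinθ₂), where θ₁, θ₂ are the angles from the perpendicular to each end.
The perpendicular from the point meets the wire at its midpoint, so each end is L/2 = 0.1565 m away along the wire.
sinθ₁ = 0.1565/√(0.1565²+0.121²) = 0.7911; sinθ₂ = 0.1565/√(0.1565²+0.121²) = 0.7911.
B = (4π×10⁻⁷ × 1.96) / (4π × 0.121) × (0.7911 + 0.7911) = 2.56×10⁻⁶ T.

B ≈ 2.56 μT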